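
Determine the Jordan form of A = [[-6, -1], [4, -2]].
The characteristic polynomial is det(xI - A) = (x + 4)^2, so the eigenvalues are -4 (algebraic multiplicity 2).

For λ = -4: rank(A + 4I) = 1, rank((A + 4I)^2) = 0. The eigenspace has dimension 2 - 1 = 1, so there is 1 Jordan block; the rank sequence gives block sizes [2].

Assembling the blocks gives the Jordan form J above.

J = [[-4, 1], [0, -4]]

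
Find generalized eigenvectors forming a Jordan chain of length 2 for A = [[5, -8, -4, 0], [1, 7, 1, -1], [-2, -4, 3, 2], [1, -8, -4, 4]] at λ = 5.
v_1 = [[2, 0, 1, 2]]^T, v_2 = [[-4, 1, -2, -4]]^T

We seek v_1 ∈ ker((A - 5I)^2) \ ker(A - 5I), then set v_{i+1} = (A - 5I) v_i.

One such chain is v_1 = [[2, 0, 1, 2]]^T, v_2 = [[-4, 1, -2, -4]]^T. Check: (A - 5I) v_2 = [[0, 0, 0, 0]]^T = 0.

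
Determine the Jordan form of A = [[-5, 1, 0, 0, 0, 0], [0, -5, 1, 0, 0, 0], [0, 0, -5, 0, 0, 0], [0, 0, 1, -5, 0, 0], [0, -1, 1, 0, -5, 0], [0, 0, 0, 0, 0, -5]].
J = [[-5, 1, 0, 0, 0, 0], [0, -5, 1, 0, 0, 0], [0, 0, -5, 0, 0, 0], [0, 0, 0, -5, 0, 0], [0, 0, 0, 0, -5, 0], [0, 0, 0, 0, 0, -5]]

The characteristic polynomial is det(xI - A) = (x + 5)^6, so the eigenvalues are -5 (algebraic multiplicity 6).

For λ = -5: rank(A + 5I) = 2, rank((A + 5I)^2) = 1, rank((A + 5I)^3) = 0. The eigenspace has dimension 6 - 2 = 4, so there are 4 Jordan blocks; the rank sequence gives block sizes [3, 1, 1, 1].

Assembling the blocks gives the Jordan form J above.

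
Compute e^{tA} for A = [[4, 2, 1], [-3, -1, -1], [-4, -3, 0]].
e^{tA} = [[(-t^2 + 6*t + 2)*e^{t}/2, t*(4 - t)*e^{t}/2, t*e^{t}], [t*(t - 6)*e^{t}/2, (t^2 - 4*t + 2)*e^{t}/2, -t*e^{t}], [t*(t - 8)*e^{t}/2, t*(t - 6)*e^{t}/2, (1 - t)*e^{t}]]

A has Jordan form J = [[1, 1, 0], [0, 1, 1], [0, 0, 1]] with A = PJP^{-1}, so e^{tA} = P e^{tJ} P^{-1}.

For a Jordan block J_k(λ), e^{tJ_k(λ)} = e^{λt} · (I + tN + t^2 N^2/2! + ... + t^{k-1} N^{k-1}/(k-1)!) where N is the nilpotent superdiagonal part.

Assembling the blocks and conjugating back gives the entries of e^{tA} as shown above.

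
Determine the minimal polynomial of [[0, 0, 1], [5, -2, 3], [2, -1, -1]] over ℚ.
m_A(x) = (x + 1)^3

The characteristic polynomial factors as (x + 1)^3. The minimal polynomial is ∏(x - λ)^{k_λ} where k_λ is the size of the largest Jordan block at λ.

For λ = -1: rank(A + I) = 2, and the largest Jordan block has size 3 (the smallest k with rank((A + I)^k) = rank((A + I)^(k+1))).

So m_A(x) = (x + 1)^3.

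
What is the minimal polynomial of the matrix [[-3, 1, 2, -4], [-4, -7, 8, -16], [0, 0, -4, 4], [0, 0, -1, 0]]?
The characteristic polynomial factors as (x + 2)^2(x + 5)^2. The minimal polynomial is ∏(x - λ)^{k_λ} where k_λ is the size of the largest Jordan block at λ.

For λ = -5: rank(A + 5I) = 3, and the largest Jordan block has size 2 (the smallest k with rank((A + 5I)^k) = rank((A + 5I)^(k+1))).
For λ = -2: rank(A + 2I) = 3, and the largest Jordan block has size 2 (the smallest k with rank((A + 2I)^k) = rank((A + 2I)^(k+1))).

So m_A(x) = (x + 2)^2(x + 5)^2.

m_A(x) = (x + 2)^2(x + 5)^2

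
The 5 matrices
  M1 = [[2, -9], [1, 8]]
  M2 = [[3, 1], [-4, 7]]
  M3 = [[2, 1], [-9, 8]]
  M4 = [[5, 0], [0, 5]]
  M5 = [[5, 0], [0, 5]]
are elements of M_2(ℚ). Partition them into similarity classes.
Characteristic polynomials: χ_{M1} = (x - 5)^2, χ_{M2} = (x - 5)^2, χ_{M3} = (x - 5)^2, χ_{M4} = (x - 5)^2, χ_{M5} = (x - 5)^2.

{M1, M2, M3}: invariant factors (x - 5)^2.

{M4, M5}: invariant factors x - 5, x - 5.

Matrices are similar if and only if their invariant-factor lists agree; the partition into similarity classes is {M1, M2, M3}, {M4, M5}.

2 classes: {M1, M2, M3}, {M4, M5}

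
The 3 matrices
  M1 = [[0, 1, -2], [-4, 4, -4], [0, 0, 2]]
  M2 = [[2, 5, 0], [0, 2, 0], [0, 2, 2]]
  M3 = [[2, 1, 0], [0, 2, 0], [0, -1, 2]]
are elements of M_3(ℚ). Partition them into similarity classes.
1 class: {M1, M2, M3}

Characteristic polynomials: χ_{M1} = (x - 2)^3, χ_{M2} = (x - 2)^3, χ_{M3} = (x - 2)^3.

{M1, M2, M3}: invariant factors x - 2, (x - 2)^2.

Matrices are similar if and only if their invariant-factor lists agree; the partition into similarity classes is {M1, M2, M3}.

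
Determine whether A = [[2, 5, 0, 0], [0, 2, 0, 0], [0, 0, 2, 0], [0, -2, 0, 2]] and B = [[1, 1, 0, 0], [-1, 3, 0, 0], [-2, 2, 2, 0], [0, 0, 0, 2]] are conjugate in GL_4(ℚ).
Two matrices over a field are similar if and only if they have the same invariant factors.

Both A and B have characteristic polynomial (x - 2)^4 and minimal polynomial (x - 2)^2. Computing further, both have invariant factors x - 2, x - 2, (x - 2)^2. Hence A and B are similar.

Yes.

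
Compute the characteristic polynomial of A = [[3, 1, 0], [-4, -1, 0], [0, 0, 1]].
χ_A(x) = (x - 1)^3

xI - A = [[x - 3, -1, 0], [4, x + 1, 0], [0, 0, x - 1]].

Expanding det(xI - A) along the first row:
det(xI - A) = + (x - 3)·det([[x + 1, 0], [0, x - 1]]) - (-1)·det([[4, 0], [0, x - 1]]) + (0)·det([[4, x + 1], [0, 0]]).

Evaluating gives χ_A(x) = x^3 - 3x^2 + 3x - 1 = (x - 1)^3.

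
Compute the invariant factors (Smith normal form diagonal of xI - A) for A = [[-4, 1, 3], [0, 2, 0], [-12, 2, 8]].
The Jordan structure of A has elementary divisors (x - 2)^2, (x - 2). Arranging the block sizes at each eigenvalue in decreasing order and taking row products gives the invariant factors.

Invariant factors (smallest first, each dividing the next): x - 2, (x - 2)^2.

Check: the last factor (x - 2)^2 is the minimal polynomial, and the product (x - 2)^3 is the characteristic polynomial.

x - 2, (x - 2)^2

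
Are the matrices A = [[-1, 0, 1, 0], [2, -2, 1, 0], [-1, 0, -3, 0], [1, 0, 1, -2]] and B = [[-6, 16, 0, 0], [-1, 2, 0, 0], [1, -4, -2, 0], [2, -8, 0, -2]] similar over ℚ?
No.

Both have characteristic polynomial (x + 2)^4, but the minimal polynomial of A is (x + 2)^3 while the minimal polynomial of B is (x + 2)^2. The minimal polynomial is a similarity invariant, so A and B are not similar.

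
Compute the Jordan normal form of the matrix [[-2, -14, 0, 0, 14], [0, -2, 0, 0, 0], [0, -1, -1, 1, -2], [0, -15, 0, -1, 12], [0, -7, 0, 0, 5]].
J = [[-2, 0, 0, 0, 0], [0, -2, 0, 0, 0], [0, 0, -1, 1, 0], [0, 0, 0, -1, 0], [0, 0, 0, 0, 5]]

The characteristic polynomial is det(xI - A) = (x - 5)(x + 1)^2(x + 2)^2, so the eigenvalues are -2 (algebraic multiplicity 2), -1 (algebraic multiplicity 2), 5 (algebraic multiplicity 1).

For λ = -2: rank(A + 2I) = 3. The eigenspace has dimension 5 - 3 = 2, so there are 2 Jordan blocks; the rank sequence gives block sizes [1, 1].

For λ = -1: rank(A + I) = 4, rank((A + I)^2) = 3. The eigenspace has dimension 5 - 4 = 1, so there is 1 Jordan block; the rank sequence gives block sizes [2].

For λ = 5: algebraic multiplicity 1 gives one 1×1 block.

Assembling the blocks gives the Jordan form J above.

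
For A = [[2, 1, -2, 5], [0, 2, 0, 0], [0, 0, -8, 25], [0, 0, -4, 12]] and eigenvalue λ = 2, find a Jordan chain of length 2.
v_1 = [[2, 1, 1, 0]]^T, v_2 = [[-1, 0, -10, -4]]^T

We seek v_1 ∈ ker((A - 2I)^2) \ ker(A - 2I), then set v_{i+1} = (A - 2I) v_i.

One such chain is v_1 = [[2, 1, 1, 0]]^T, v_2 = [[-1, 0, -10, -4]]^T. Check: (A - 2I) v_2 = [[0, 0, 0, 0]]^T = 0.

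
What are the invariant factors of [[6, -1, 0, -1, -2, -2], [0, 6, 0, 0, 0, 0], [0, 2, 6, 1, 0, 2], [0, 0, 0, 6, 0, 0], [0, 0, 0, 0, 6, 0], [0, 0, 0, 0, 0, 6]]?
The Jordan structure of A has elementary divisors (x - 6)^2, (x - 6)^2, (x - 6), (x - 6). Arranging the block sizes at each eigenvalue in decreasing order and taking row products gives the invariant factors.

Invariant factors (smallest first, each dividing the next): x - 6, x - 6, (x - 6)^2, (x - 6)^2.

Check: the last factor (x - 6)^2 is the minimal polynomial, and the product (x - 6)^6 is the characteristic polynomial.

x - 6, x - 6, (x - 6)^2, (x - 6)^2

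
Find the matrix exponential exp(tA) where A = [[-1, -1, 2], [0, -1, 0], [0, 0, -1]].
A has Jordan form J = [[-1, 1, 0], [0, -1, 0], [0, 0, -1]] with A = PJP^{-1}, so e^{tA} = P e^{tJ} P^{-1}.

For a Jordan block J_k(λ), e^{tJ_k(λ)} = e^{λt} · (I + tN + t^2 N^2/2! + ... + t^{k-1} N^{k-1}/(k-1)!) where N is the nilpotent superdiagonal part.

Assembling the blocks and conjugating back gives the entries of e^{tA} as shown above.

e^{tA} = [[e^{-t}, -t*e^{-t}, 2*t*e^{-t}], [0, e^{-t}, 0], [0, 0, e^{-t}]]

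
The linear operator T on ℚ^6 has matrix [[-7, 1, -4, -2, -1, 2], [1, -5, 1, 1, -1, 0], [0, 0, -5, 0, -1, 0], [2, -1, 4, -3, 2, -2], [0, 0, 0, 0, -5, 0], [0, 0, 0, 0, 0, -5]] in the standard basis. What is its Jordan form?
J = [[-5, 1, 0, 0, 0, 0], [0, -5, 1, 0, 0, 0], [0, 0, -5, 0, 0, 0], [0, 0, 0, -5, 1, 0], [0, 0, 0, 0, -5, 0], [0, 0, 0, 0, 0, -5]]

The characteristic polynomial is det(xI - A) = (x + 5)^6, so the eigenvalues are -5 (algebraic multiplicity 6).

For λ = -5: rank(A + 5I) = 3, rank((A + 5I)^2) = 1, rank((A + 5I)^3) = 0. The eigenspace has dimension 6 - 3 = 3, so there are 3 Jordan blocks; the rank sequence gives block sizes [3, 2, 1].

Assembling the blocks gives the Jordan form J above.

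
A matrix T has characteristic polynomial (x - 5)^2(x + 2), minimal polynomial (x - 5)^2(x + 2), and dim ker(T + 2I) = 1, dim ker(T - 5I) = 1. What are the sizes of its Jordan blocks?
λ = -2: algebraic multiplicity 1 (exponent in χ_T), largest block size 1 (exponent in m_T), 1 block (geometric multiplicity). This forces block sizes [1].
λ = 5: algebraic multiplicity 2 (exponent in χ_T), largest block size 2 (exponent in m_T), 1 block (geometric multiplicity). This forces block sizes [2].

Jordan blocks: (-2, 1), (5, 2)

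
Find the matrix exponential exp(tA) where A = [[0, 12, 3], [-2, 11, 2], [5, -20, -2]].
A has Jordan form J = [[3, 1, 0], [0, 3, 0], [0, 0, 3]] with A = PJP^{-1}, so e^{tA} = P e^{tJ} P^{-1}.

For a Jordan block J_k(λ), e^{tJ_k(λ)} = e^{λt} · (I + tN + t^2 N^2/2! + ... + t^{k-1} N^{k-1}/(k-1)!) where N is the nilpotent superdiagonal part.

Assembling the blocks and conjugating back gives the entries of e^{tA} as shown above.

e^{tA} = [[(1 - 3*t)*e^{3*t}, 12*t*e^{3*t}, 3*t*e^{3*t}], [-2*t*e^{3*t}, (8*t + 1)*e^{3*t}, 2*t*e^{3*t}], [5*t*e^{3*t}, -20*t*e^{3*t}, (1 - 5*t)*e^{3*t}]]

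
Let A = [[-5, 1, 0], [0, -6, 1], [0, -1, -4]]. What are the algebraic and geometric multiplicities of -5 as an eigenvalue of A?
The characteristic polynomial is (x + 5)^3, so the factor x + 5 appears with exponent 3: the algebraic multiplicity is 3.

rank(A + 5I) = 2, so the eigenspace has dimension 3 - 2 = 1: the geometric multiplicity is 1.

Since 1 < 3, A is not diagonalizable.

algebraic multiplicity 3, geometric multiplicity 1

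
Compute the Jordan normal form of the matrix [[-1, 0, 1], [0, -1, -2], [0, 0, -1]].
J = [[-1, 1, 0], [0, -1, 0], [0, 0, -1]]

The characteristic polynomial is det(xI - A) = (x + 1)^3, so the eigenvalues are -1 (algebraic multiplicity 3).

For λ = -1: rank(A + I) = 1, rank((A + I)^2) = 0. The eigenspace has dimension 3 - 1 = 2, so there are 2 Jordan blocks; the rank sequence gives block sizes [2, 1].

Assembling the blocks gives the Jordan form J above.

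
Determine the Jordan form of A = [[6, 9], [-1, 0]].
J = [[3, 1], [0, 3]]

The characteristic polynomial is det(xI - A) = (x - 3)^2, so the eigenvalues are 3 (algebraic multiplicity 2).

For λ = 3: rank(A - 3I) = 1, rank((A - 3I)^2) = 0. The eigenspace has dimension 2 - 1 = 1, so there is 1 Jordan block; the rank sequence gives block sizes [2].

Assembling the blocks gives the Jordan form J above.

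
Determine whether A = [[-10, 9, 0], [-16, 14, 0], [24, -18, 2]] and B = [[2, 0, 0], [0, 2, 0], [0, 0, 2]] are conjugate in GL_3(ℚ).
No.

Both have characteristic polynomial (x - 2)^3, but the minimal polynomial of A is (x - 2)^2 while the minimal polynomial of B is x - 2. The minimal polynomial is a similarity invariant, so A and B are not similar.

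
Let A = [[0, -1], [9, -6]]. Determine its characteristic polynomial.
xI - A = [[x, 1], [-9, x + 6]].

Expanding det(xI - A) along the first row:
det(xI - A) = + (x)·det([[x + 6]]) - (1)·det([[-9]]).

Evaluating gives χ_A(x) = x^2 + 6x + 9 = (x + 3)^2.

χ_A(x) = (x + 3)^2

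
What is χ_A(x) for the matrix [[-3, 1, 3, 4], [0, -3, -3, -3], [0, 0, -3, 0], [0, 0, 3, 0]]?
xI - A = [[x + 3, -1, -3, -4], [0, x + 3, 3, 3], [0, 0, x + 3, 0], [0, 0, -3, x]].

Expanding det(xI - A) along the first row:
det(xI - A) = + (x + 3)·det([[x + 3, 3, 3], [0, x + 3, 0], [0, -3, x]]) - (-1)·det([[0, 3, 3], [0, x + 3, 0], [0, -3, x]]) + (-3)·det([[0, x + 3, 3], [0, 0, 0], [0, 0, x]]) - (-4)·det([[0, x + 3, 3], [0, 0, x + 3], [0, 0, -3]]).

Evaluating gives χ_A(x) = x^4 + 9x^3 + 27x^2 + 27x = x(x + 3)^3.

χ_A(x) = x(x + 3)^3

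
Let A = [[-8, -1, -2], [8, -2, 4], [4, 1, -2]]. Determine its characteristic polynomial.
xI - A = [[x + 8, 1, 2], [-8, x + 2, -4], [-4, -1, x + 2]].

Expanding det(xI - A) along the first row:
det(xI - A) = + (x + 8)·det([[x + 2, -4], [-1, x + 2]]) - (1)·det([[-8, -4], [-4, x + 2]]) + (2)·det([[-8, x + 2], [-4, -1]]).

Evaluating gives χ_A(x) = x^3 + 12x^2 + 48x + 64 = (x + 4)^3.

χ_A(x) = (x + 4)^3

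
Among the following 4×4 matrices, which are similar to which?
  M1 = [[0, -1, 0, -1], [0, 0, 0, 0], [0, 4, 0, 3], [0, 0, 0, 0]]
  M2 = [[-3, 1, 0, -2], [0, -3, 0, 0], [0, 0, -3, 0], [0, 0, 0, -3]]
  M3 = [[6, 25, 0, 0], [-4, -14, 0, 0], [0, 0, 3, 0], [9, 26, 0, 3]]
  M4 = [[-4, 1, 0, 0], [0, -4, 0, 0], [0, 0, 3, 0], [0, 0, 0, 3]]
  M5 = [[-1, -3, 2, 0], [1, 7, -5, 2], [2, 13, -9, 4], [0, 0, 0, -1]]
Characteristic polynomials: χ_{M1} = x^4, χ_{M2} = (x + 3)^4, χ_{M3} = (x - 3)^2(x + 4)^2, χ_{M4} = (x - 3)^2(x + 4)^2, χ_{M5} = (x + 1)^4.

{M1}: invariant factors x^2, x^2.

{M2}: invariant factors x + 3, x + 3, (x + 3)^2.

{M3, M4}: invariant factors x - 3, (x - 3)(x + 4)^2.

{M5}: invariant factors x + 1, (x + 1)^3.

Matrices are similar if and only if their invariant-factor lists agree; the partition into similarity classes is {M1}, {M2}, {M3, M4}, {M5}.

4 classes: {M1}, {M2}, {M3, M4}, {M5}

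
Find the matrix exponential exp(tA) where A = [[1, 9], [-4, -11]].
A has Jordan form J = [[-5, 1], [0, -5]] with A = PJP^{-1}, so e^{tA} = P e^{tJ} P^{-1}.

For a Jordan block J_k(λ), e^{tJ_k(λ)} = e^{λt} · (I + tN + t^2 N^2/2! + ... + t^{k-1} N^{k-1}/(k-1)!) where N is the nilpotent superdiagonal part.

Assembling the blocks and conjugating back gives the entries of e^{tA} as shown above.

e^{tA} = [[(6*t + 1)*e^{-5*t}, 9*t*e^{-5*t}], [-4*t*e^{-5*t}, (1 - 6*t)*e^{-5*t}]]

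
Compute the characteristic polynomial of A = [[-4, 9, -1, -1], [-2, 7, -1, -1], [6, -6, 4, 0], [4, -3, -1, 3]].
χ_A(x) = (x - 4)^3(x + 2)

xI - A = [[x + 4, -9, 1, 1], [2, x - 7, 1, 1], [-6, 6, x - 4, 0], [-4, 3, 1, x - 3]].

Expanding det(xI - A) along the first row:
det(xI - A) = + (x + 4)·det([[x - 7, 1, 1], [6, x - 4, 0], [3, 1, x - 3]]) - (-9)·det([[2, 1, 1], [-6, x - 4, 0], [-4, 1, x - 3]]) + (1)·det([[2, x - 7, 1], [-6, 6, 0], [-4, 3, x - 3]]) - (1)·det([[2, x - 7, 1], [-6, 6, x - 4], [-4, 3, 1]]).

Evaluating gives χ_A(x) = x^4 - 10x^3 + 24x^2 + 32x - 128 = (x - 4)^3(x + 2).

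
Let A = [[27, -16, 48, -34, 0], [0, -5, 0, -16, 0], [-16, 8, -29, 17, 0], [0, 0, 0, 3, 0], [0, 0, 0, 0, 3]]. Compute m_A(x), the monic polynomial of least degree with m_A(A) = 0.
m_A(x) = (x - 3)^2(x + 5)

The characteristic polynomial factors as (x - 3)^3(x + 5)^2. The minimal polynomial is ∏(x - λ)^{k_λ} where k_λ is the size of the largest Jordan block at λ.

For λ = -5: rank(A + 5I) = 3, and the largest Jordan block has size 1 (the smallest k with rank((A + 5I)^k) = rank((A + 5I)^(k+1))).
For λ = 3: rank(A - 3I) = 3, and the largest Jordan block has size 2 (the smallest k with rank((A - 3I)^k) = rank((A - 3I)^(k+1))).

So m_A(x) = (x - 3)^2(x + 5).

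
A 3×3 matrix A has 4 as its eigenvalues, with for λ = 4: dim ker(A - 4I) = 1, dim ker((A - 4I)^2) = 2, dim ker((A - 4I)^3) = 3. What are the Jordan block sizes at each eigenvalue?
Jordan blocks: (4, 3)

λ = 4: successive nullity increments [1, 1, 1] count blocks of size ≥ k; block sizes are [3].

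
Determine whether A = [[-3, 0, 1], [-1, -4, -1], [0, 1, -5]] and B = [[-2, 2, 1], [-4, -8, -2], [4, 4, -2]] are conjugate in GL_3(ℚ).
Both have characteristic polynomial (x + 4)^3, but the minimal polynomial of A is (x + 4)^3 while the minimal polynomial of B is (x + 4)^2. The minimal polynomial is a similarity invariant, so A and B are not similar.

No.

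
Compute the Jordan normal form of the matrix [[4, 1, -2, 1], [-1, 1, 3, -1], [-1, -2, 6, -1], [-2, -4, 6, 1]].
The characteristic polynomial is det(xI - A) = (x - 3)^4, so the eigenvalues are 3 (algebraic multiplicity 4).

For λ = 3: rank(A - 3I) = 2, rank((A - 3I)^2) = 1, rank((A - 3I)^3) = 0. The eigenspace has dimension 4 - 2 = 2, so there are 2 Jordan blocks; the rank sequence gives block sizes [3, 1].

Assembling the blocks gives the Jordan form J above.

J = [[3, 1, 0, 0], [0, 3, 1, 0], [0, 0, 3, 0], [0, 0, 0, 3]]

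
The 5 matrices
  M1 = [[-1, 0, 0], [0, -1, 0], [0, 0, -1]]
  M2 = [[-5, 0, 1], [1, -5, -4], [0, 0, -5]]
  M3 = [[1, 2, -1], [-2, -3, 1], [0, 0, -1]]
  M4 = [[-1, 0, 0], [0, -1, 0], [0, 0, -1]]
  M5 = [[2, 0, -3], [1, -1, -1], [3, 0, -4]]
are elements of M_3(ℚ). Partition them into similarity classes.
3 classes: {M1, M4}, {M2}, {M3, M5}

Characteristic polynomials: χ_{M1} = (x + 1)^3, χ_{M2} = (x + 5)^3, χ_{M3} = (x + 1)^3, χ_{M4} = (x + 1)^3, χ_{M5} = (x + 1)^3.

{M1, M4}: invariant factors x + 1, x + 1, x + 1.

{M2}: invariant factors (x + 5)^3.

{M3, M5}: invariant factors x + 1, (x + 1)^2.

Matrices are similar if and only if their invariant-factor lists agree; the partition into similarity classes is {M1, M4}, {M2}, {M3, M5}.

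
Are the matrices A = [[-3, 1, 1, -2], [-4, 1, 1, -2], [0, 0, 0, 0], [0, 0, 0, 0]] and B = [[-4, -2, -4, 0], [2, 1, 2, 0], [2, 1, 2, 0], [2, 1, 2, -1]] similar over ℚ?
Yes.

Two matrices over a field are similar if and only if they have the same invariant factors.

Both A and B have characteristic polynomial x^2(x + 1)^2 and minimal polynomial x(x + 1)^2. Computing further, both have invariant factors x, x(x + 1)^2. Hence A and B are similar.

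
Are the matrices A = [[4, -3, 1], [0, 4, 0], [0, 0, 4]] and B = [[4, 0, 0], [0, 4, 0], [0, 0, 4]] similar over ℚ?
No.

Both have characteristic polynomial (x - 4)^3, but the minimal polynomial of A is (x - 4)^2 while the minimal polynomial of B is x - 4. The minimal polynomial is a similarity invariant, so A and B are not similar.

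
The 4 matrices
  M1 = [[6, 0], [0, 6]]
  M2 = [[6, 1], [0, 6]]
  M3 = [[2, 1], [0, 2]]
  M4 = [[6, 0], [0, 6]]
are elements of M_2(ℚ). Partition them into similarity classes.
3 classes: {M1, M4}, {M2}, {M3}

Characteristic polynomials: χ_{M1} = (x - 6)^2, χ_{M2} = (x - 6)^2, χ_{M3} = (x - 2)^2, χ_{M4} = (x - 6)^2.

{M1, M4}: invariant factors x - 6, x - 6.

{M2}: invariant factors (x - 6)^2.

{M3}: invariant factors (x - 2)^2.

Matrices are similar if and only if their invariant-factor lists agree; the partition into similarity classes is {M1, M4}, {M2}, {M3}.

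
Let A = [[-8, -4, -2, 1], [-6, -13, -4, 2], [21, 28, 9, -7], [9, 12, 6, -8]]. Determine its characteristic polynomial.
xI - A = [[x + 8, 4, 2, -1], [6, x + 13, 4, -2], [-21, -28, x - 9, 7], [-9, -12, -6, x + 8]].

Expanding det(xI - A) along the first row:
det(xI - A) = + (x + 8)·det([[x + 13, 4, -2], [-28, x - 9, 7], [-12, -6, x + 8]]) - (4)·det([[6, 4, -2], [-21, x - 9, 7], [-9, -6, x + 8]]) + (2)·det([[6, x + 13, -2], [-21, -28, 7], [-9, -12, x + 8]]) - (-1)·det([[6, x + 13, 4], [-21, -28, x - 9], [-9, -12, -6]]).

Evaluating gives χ_A(x) = x^4 + 20x^3 + 150x^2 + 500x + 625 = (x + 5)^4.

χ_A(x) = (x + 5)^4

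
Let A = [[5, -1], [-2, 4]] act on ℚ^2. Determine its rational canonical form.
R = [[0, -18], [1, 9]]

The invariant factors of A (the non-unit diagonal entries of the Smith normal form of xI - A over ℚ[x]) are (x - 6)(x - 3), each dividing the next. The characteristic polynomial is their product, (x - 6)(x - 3).

The rational canonical form is the block-diagonal matrix of companion matrices C(f_i):
R = [[0, -18], [1, 9]].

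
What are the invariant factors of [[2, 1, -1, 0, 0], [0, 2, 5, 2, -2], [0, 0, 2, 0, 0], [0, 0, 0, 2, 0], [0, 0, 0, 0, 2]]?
The Jordan structure of A has elementary divisors (x - 2)^3, (x - 2), (x - 2). Arranging the block sizes at each eigenvalue in decreasing order and taking row products gives the invariant factors.

Invariant factors (smallest first, each dividing the next): x - 2, x - 2, (x - 2)^3.

Check: the last factor (x - 2)^3 is the minimal polynomial, and the product (x - 2)^5 is the characteristic polynomial.

x - 2, x - 2, (x - 2)^3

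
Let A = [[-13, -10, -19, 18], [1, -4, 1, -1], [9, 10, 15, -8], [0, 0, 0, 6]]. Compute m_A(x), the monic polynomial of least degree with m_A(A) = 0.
m_A(x) = (x - 6)^2(x + 4)^2

The characteristic polynomial factors as (x - 6)^2(x + 4)^2. The minimal polynomial is ∏(x - λ)^{k_λ} where k_λ is the size of the largest Jordan block at λ.

For λ = -4: rank(A + 4I) = 3, and the largest Jordan block has size 2 (the smallest k with rank((A + 4I)^k) = rank((A + 4I)^(k+1))).
For λ = 6: rank(A - 6I) = 3, and the largest Jordan block has size 2 (the smallest k with rank((A - 6I)^k) = rank((A - 6I)^(k+1))).

So m_A(x) = (x - 6)^2(x + 4)^2.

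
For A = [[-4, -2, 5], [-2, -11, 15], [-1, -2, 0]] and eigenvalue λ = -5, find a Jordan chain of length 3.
We seek v_1 ∈ ker((A + 5I)^3) \ ker((A + 5I)^2), then set v_{i+1} = (A + 5I) v_i.

One such chain is v_1 = [[0, 2, 1]]^T, v_2 = [[1, 3, 1]]^T, v_3 = [[0, -5, -2]]^T. Check: (A + 5I) v_3 = [[0, 0, 0]]^T = 0.

v_1 = [[0, 2, 1]]^T, v_2 = [[1, 3, 1]]^T, v_3 = [[0, -5, -2]]^T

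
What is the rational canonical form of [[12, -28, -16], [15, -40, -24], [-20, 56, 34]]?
R = [[2, 0, 0], [0, 0, -4], [0, 1, 4]]

The invariant factors of A (the non-unit diagonal entries of the Smith normal form of xI - A over ℚ[x]) are x - 2, (x - 2)^2, each dividing the next. The characteristic polynomial is their product, (x - 2)^3.

The rational canonical form is the block-diagonal matrix of companion matrices C(f_i):
R = [[2, 0, 0], [0, 0, -4], [0, 1, 4]].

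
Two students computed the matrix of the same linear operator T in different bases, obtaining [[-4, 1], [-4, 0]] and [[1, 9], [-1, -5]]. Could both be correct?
Two matrices over a field are similar if and only if they have the same invariant factors.

Both A and B have characteristic polynomial (x + 2)^2 and minimal polynomial (x + 2)^2. Computing further, both have invariant factors (x + 2)^2. Hence A and B are similar.

Yes.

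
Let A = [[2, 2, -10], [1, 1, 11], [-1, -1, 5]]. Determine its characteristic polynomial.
xI - A = [[x - 2, -2, 10], [-1, x - 1, -11], [1, 1, x - 5]].

Expanding det(xI - A) along the first row:
det(xI - A) = + (x - 2)·det([[x - 1, -11], [1, x - 5]]) - (-2)·det([[-1, -11], [1, x - 5]]) + (10)·det([[-1, x - 1], [1, 1]]).

Evaluating gives χ_A(x) = x^3 - 8x^2 + 16x = x(x - 4)^2.

χ_A(x) = x(x - 4)^2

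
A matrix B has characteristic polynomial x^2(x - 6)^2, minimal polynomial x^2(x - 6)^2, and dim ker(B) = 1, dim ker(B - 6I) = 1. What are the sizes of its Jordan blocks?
Jordan blocks: (0, 2), (6, 2)

λ = 0: algebraic multiplicity 2 (exponent in χ_B), largest block size 2 (exponent in m_B), 1 block (geometric multiplicity). This forces block sizes [2].
λ = 6: algebraic multiplicity 2 (exponent in χ_B), largest block size 2 (exponent in m_B), 1 block (geometric multiplicity). This forces block sizes [2].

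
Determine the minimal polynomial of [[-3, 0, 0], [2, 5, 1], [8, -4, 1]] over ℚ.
m_A(x) = (x - 3)^2(x + 3)

The characteristic polynomial factors as (x - 3)^2(x + 3). The minimal polynomial is ∏(x - λ)^{k_λ} where k_λ is the size of the largest Jordan block at λ.

For λ = -3: rank(A + 3I) = 2, and the largest Jordan block has size 1 (the smallest k with rank((A + 3I)^k) = rank((A + 3I)^(k+1))).
For λ = 3: rank(A - 3I) = 2, and the largest Jordan block has size 2 (the smallest k with rank((A - 3I)^k) = rank((A - 3I)^(k+1))).

So m_A(x) = (x - 3)^2(x + 3).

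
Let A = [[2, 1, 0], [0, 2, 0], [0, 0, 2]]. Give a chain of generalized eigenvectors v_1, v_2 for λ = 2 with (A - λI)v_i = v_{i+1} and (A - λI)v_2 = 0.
We seek v_1 ∈ ker((A - 2I)^2) \ ker(A - 2I), then set v_{i+1} = (A - 2I) v_i.

One such chain is v_1 = [[0, 1, 1]]^T, v_2 = [[1, 0, 0]]^T. Check: (A - 2I) v_2 = [[0, 0, 0]]^T = 0.

v_1 = [[0, 1, 1]]^T, v_2 = [[1, 0, 0]]^T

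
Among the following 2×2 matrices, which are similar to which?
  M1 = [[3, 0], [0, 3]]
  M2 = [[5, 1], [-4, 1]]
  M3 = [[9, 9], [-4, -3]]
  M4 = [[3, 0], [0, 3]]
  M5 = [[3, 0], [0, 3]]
Characteristic polynomials: χ_{M1} = (x - 3)^2, χ_{M2} = (x - 3)^2, χ_{M3} = (x - 3)^2, χ_{M4} = (x - 3)^2, χ_{M5} = (x - 3)^2.

{M1, M4, M5}: invariant factors x - 3, x - 3.

{M2, M3}: invariant factors (x - 3)^2.

Matrices are similar if and only if their invariant-factor lists agree; the partition into similarity classes is {M1, M4, M5}, {M2, M3}.

2 classes: {M1, M4, M5}, {M2, M3}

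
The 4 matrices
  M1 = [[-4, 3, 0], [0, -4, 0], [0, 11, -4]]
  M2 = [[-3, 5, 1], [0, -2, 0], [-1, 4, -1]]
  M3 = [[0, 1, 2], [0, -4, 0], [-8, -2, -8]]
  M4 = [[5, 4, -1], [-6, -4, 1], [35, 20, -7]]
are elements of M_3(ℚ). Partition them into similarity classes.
2 classes: {M1, M3}, {M2, M4}

Characteristic polynomials: χ_{M1} = (x + 4)^3, χ_{M2} = (x + 2)^3, χ_{M3} = (x + 4)^3, χ_{M4} = (x + 2)^3.

{M1, M3}: invariant factors x + 4, (x + 4)^2.

{M2, M4}: invariant factors (x + 2)^3.

Matrices are similar if and only if their invariant-factor lists agree; the partition into similarity classes is {M1, M3}, {M2, M4}.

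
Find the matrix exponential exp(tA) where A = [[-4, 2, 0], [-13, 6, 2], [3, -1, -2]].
e^{tA} = [[-5*t^2 - 4*t + 1, 2*t*(t + 1), 2*t^2], [t*(-10*t - 13), 4*t^2 + 6*t + 1, 2*t*(2*t + 1)], [t*(6 - 5*t)/2, t*(t - 1), t^2 - 2*t + 1]]

A has Jordan form J = [[0, 1, 0], [0, 0, 1], [0, 0, 0]] with A = PJP^{-1}, so e^{tA} = P e^{tJ} P^{-1}.

For a Jordan block J_k(λ), e^{tJ_k(λ)} = e^{λt} · (I + tN + t^2 N^2/2! + ... + t^{k-1} N^{k-1}/(k-1)!) where N is the nilpotent superdiagonal part.

Assembling the blocks and conjugating back gives the entries of e^{tA} as shown above.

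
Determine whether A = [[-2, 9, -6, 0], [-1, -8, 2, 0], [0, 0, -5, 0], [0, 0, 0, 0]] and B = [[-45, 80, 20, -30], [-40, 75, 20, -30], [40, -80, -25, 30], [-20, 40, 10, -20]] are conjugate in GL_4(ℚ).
Both have characteristic polynomial x(x + 5)^3, but the minimal polynomial of A is x(x + 5)^2 while the minimal polynomial of B is x(x + 5). The minimal polynomial is a similarity invariant, so A and B are not similar.

No.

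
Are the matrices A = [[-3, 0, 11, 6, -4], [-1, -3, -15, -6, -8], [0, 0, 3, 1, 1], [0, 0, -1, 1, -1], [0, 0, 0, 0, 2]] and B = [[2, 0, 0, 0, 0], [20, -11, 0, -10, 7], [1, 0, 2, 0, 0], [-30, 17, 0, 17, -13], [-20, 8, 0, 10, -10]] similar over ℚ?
Two matrices over a field are similar if and only if they have the same invariant factors.

Both A and B have characteristic polynomial (x - 2)^3(x + 3)^2 and minimal polynomial (x - 2)^2(x + 3)^2. Computing further, both have invariant factors x - 2, (x - 2)^2(x + 3)^2. Hence A and B are similar.

Yes.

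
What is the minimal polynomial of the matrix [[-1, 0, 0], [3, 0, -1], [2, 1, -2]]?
The characteristic polynomial factors as (x + 1)^3. The minimal polynomial is ∏(x - λ)^{k_λ} where k_λ is the size of the largest Jordan block at λ.

For λ = -1: rank(A + I) = 2, and the largest Jordan block has size 3 (the smallest k with rank((A + I)^k) = rank((A + I)^(k+1))).

So m_A(x) = (x + 1)^3.

m_A(x) = (x + 1)^3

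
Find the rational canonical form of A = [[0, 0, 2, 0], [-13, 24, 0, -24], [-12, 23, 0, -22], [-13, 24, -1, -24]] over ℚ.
R = [[0, 0, 0, 0], [1, 0, 0, -2], [0, 1, 0, -2], [0, 0, 1, 0]]

The invariant factors of A (the non-unit diagonal entries of the Smith normal form of xI - A over ℚ[x]) are x(x^3 + 2x + 2), each dividing the next. The characteristic polynomial is their product, x(x^3 + 2x + 2).

The rational canonical form is the block-diagonal matrix of companion matrices C(f_i):
R = [[0, 0, 0, 0], [1, 0, 0, -2], [0, 1, 0, -2], [0, 0, 1, 0]].

Note the characteristic polynomial does not split into linear factors over ℚ, so A has no Jordan form over ℚ; the rational canonical form exists over any field.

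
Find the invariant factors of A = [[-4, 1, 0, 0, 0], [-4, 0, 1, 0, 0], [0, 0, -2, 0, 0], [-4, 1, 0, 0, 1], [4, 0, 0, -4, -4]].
(x + 2)^2, (x + 2)^3

The Jordan structure of A has elementary divisors (x + 2)^3, (x + 2)^2. Arranging the block sizes at each eigenvalue in decreasing order and taking row products gives the invariant factors.

Invariant factors (smallest first, each dividing the next): (x + 2)^2, (x + 2)^3.

Check: the last factor (x + 2)^3 is the minimal polynomial, and the product (x + 2)^5 is the characteristic polynomial.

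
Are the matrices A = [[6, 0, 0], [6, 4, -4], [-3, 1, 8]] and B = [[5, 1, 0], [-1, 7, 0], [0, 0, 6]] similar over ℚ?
Yes.

Two matrices over a field are similar if and only if they have the same invariant factors.

Both A and B have characteristic polynomial (x - 6)^3 and minimal polynomial (x - 6)^2. Computing further, both have invariant factors x - 6, (x - 6)^2. Hence A and B are similar.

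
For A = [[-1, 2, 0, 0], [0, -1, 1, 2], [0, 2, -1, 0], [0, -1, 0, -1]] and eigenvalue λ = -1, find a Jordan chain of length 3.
We seek v_1 ∈ ker((A + I)^3) \ ker((A + I)^2), then set v_{i+1} = (A + I) v_i.

One such chain is v_1 = [[1, 0, 1, 0]]^T, v_2 = [[0, 1, 0, 0]]^T, v_3 = [[2, 0, 2, -1]]^T. Check: (A + I) v_3 = [[0, 0, 0, 0]]^T = 0.

v_1 = [[1, 0, 1, 0]]^T, v_2 = [[0, 1, 0, 0]]^T, v_3 = [[2, 0, 2, -1]]^T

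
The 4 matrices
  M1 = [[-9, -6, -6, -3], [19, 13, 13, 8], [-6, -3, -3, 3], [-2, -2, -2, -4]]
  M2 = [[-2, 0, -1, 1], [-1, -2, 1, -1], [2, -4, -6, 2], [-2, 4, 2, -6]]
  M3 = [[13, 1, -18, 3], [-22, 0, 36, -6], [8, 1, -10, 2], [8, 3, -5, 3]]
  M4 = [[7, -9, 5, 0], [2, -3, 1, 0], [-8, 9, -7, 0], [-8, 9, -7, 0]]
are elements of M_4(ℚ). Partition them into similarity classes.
3 classes: {M1, M4}, {M2}, {M3}

Characteristic polynomials: χ_{M1} = x^3(x + 3), χ_{M2} = (x + 4)^4, χ_{M3} = (x - 2)^2(x - 1)^2, χ_{M4} = x^3(x + 3).

{M1, M4}: invariant factors x, x^2(x + 3).

{M2}: invariant factors x + 4, (x + 4)^3.

{M3}: invariant factors (x - 2)^2(x - 1)^2.

Matrices are similar if and only if their invariant-factor lists agree; the partition into similarity classes is {M1, M4}, {M2}, {M3}.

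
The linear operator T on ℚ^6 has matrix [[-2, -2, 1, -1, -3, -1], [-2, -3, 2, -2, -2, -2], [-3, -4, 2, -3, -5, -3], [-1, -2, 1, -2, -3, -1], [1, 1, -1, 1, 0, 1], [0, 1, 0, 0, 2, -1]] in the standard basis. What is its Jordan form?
The characteristic polynomial is det(xI - A) = (x + 1)^6, so the eigenvalues are -1 (algebraic multiplicity 6).

For λ = -1: rank(A + I) = 2, rank((A + I)^2) = 0. The eigenspace has dimension 6 - 2 = 4, so there are 4 Jordan blocks; the rank sequence gives block sizes [2, 2, 1, 1].

Assembling the blocks gives the Jordan form J above.

J = [[-1, 1, 0, 0, 0, 0], [0, -1, 0, 0, 0, 0], [0, 0, -1, 1, 0, 0], [0, 0, 0, -1, 0, 0], [0, 0, 0, 0, -1, 0], [0, 0, 0, 0, 0, -1]]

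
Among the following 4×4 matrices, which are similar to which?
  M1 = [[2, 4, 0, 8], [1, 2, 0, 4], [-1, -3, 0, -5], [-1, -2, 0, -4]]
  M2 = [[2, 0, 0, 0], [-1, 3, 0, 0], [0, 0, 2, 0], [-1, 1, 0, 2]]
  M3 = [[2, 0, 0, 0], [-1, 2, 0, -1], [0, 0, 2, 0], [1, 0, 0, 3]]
Characteristic polynomials: χ_{M1} = x^4, χ_{M2} = (x - 3)(x - 2)^3, χ_{M3} = (x - 3)(x - 2)^3.

{M1}: invariant factors x^2, x^2.

{M2, M3}: invariant factors x - 2, x - 2, (x - 3)(x - 2).

Matrices are similar if and only if their invariant-factor lists agree; the partition into similarity classes is {M1}, {M2, M3}.

2 classes: {M1}, {M2, M3}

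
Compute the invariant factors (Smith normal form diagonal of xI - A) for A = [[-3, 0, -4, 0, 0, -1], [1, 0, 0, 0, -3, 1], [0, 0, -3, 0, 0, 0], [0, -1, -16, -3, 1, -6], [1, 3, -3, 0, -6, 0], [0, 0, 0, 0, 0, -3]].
The Jordan structure of A has elementary divisors (x + 3)^3, (x + 3)^3. Arranging the block sizes at each eigenvalue in decreasing order and taking row products gives the invariant factors.

Invariant factors (smallest first, each dividing the next): (x + 3)^3, (x + 3)^3.

Check: the last factor (x + 3)^3 is the minimal polynomial, and the product (x + 3)^6 is the characteristic polynomial.

(x + 3)^3, (x + 3)^3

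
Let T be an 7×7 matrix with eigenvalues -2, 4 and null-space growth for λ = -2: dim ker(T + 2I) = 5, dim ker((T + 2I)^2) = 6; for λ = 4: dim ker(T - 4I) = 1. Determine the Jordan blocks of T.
Jordan blocks: (-2, 2), (-2, 1), (-2, 1), (-2, 1), (-2, 1), (4, 1)

λ = -2: successive nullity increments [5, 1] count blocks of size ≥ k; block sizes are [2, 1, 1, 1, 1].
λ = 4: successive nullity increments [1] count blocks of size ≥ k; block sizes are [1].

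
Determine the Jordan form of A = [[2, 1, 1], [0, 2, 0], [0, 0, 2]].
The characteristic polynomial is det(xI - A) = (x - 2)^3, so the eigenvalues are 2 (algebraic multiplicity 3).

For λ = 2: rank(A - 2I) = 1, rank((A - 2I)^2) = 0. The eigenspace has dimension 3 - 1 = 2, so there are 2 Jordan blocks; the rank sequence gives block sizes [2, 1].

Assembling the blocks gives the Jordan form J above.

J = [[2, 1, 0], [0, 2, 0], [0, 0, 2]]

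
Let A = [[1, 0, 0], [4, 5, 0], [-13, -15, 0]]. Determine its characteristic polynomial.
xI - A = [[x - 1, 0, 0], [-4, x - 5, 0], [13, 15, x]].

Expanding det(xI - A) along the first row:
det(xI - A) = + (x - 1)·det([[x - 5, 0], [15, x]]) - (0)·det([[-4, 0], [13, x]]) + (0)·det([[-4, x - 5], [13, 15]]).

Evaluating gives χ_A(x) = x^3 - 6x^2 + 5x = x(x - 5)(x - 1).

χ_A(x) = x(x - 5)(x - 1)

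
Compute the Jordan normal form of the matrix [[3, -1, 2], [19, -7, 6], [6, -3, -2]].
The characteristic polynomial is det(xI - A) = (x + 2)^3, so the eigenvalues are -2 (algebraic multiplicity 3).

For λ = -2: rank(A + 2I) = 2, rank((A + 2I)^2) = 1, rank((A + 2I)^3) = 0. The eigenspace has dimension 3 - 2 = 1, so there is 1 Jordan block; the rank sequence gives block sizes [3].

Assembling the blocks gives the Jordan form J above.

J = [[-2, 1, 0], [0, -2, 1], [0, 0, -2]]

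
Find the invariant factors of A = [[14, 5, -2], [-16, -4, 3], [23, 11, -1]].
The Jordan structure of A has elementary divisors (x - 3)^3. Arranging the block sizes at each eigenvalue in decreasing order and taking row products gives the invariant factors.

Invariant factors (smallest first, each dividing the next): (x - 3)^3.

Check: the last factor (x - 3)^3 is the minimal polynomial, and the product (x - 3)^3 is the characteristic polynomial.

(x - 3)^3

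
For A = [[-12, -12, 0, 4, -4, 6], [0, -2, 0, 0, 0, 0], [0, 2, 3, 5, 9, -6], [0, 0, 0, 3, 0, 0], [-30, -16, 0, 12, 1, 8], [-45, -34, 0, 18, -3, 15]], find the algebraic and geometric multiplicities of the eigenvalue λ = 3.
algebraic multiplicity 4, geometric multiplicity 2

The characteristic polynomial is (x - 3)^4(x + 2)^2, so the factor x - 3 appears with exponent 4: the algebraic multiplicity is 4.

rank(A - 3I) = 4, so the eigenspace has dimension 6 - 4 = 2: the geometric multiplicity is 2.

Since 2 < 4, A is not diagonalizable.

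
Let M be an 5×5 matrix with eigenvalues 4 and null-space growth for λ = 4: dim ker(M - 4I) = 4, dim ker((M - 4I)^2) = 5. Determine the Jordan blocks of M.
λ = 4: successive nullity increments [4, 1] count blocks of size ≥ k; block sizes are [2, 1, 1, 1].

Jordan blocks: (4, 2), (4, 1), (4, 1), (4, 1)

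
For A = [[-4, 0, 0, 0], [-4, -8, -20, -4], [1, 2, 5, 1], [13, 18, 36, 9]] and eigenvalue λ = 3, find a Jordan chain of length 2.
We seek v_1 ∈ ker((A - 3I)^2) \ ker(A - 3I), then set v_{i+1} = (A - 3I) v_i.

One such chain is v_1 = [[0, 0, 0, 1]]^T, v_2 = [[0, -4, 1, 6]]^T. Check: (A - 3I) v_2 = [[0, 0, 0, 0]]^T = 0.

v_1 = [[0, 0, 0, 1]]^T, v_2 = [[0, -4, 1, 6]]^T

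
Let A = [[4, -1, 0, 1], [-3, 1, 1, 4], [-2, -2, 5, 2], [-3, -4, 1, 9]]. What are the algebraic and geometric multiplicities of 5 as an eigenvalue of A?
The characteristic polynomial is (x - 5)^3(x - 4), so the factor x - 5 appears with exponent 3: the algebraic multiplicity is 3.

rank(A - 5I) = 2, so the eigenspace has dimension 4 - 2 = 2: the geometric multiplicity is 2.

Since 2 < 3, A is not diagonalizable.

algebraic multiplicity 3, geometric multiplicity 2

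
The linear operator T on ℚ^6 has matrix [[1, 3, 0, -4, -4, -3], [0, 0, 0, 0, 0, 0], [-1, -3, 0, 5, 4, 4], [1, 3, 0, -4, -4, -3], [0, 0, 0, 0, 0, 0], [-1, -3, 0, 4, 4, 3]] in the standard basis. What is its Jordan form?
J = [[0, 1, 0, 0, 0, 0], [0, 0, 0, 0, 0, 0], [0, 0, 0, 1, 0, 0], [0, 0, 0, 0, 0, 0], [0, 0, 0, 0, 0, 0], [0, 0, 0, 0, 0, 0]]

The characteristic polynomial is det(xI - A) = x^6, so the eigenvalues are 0 (algebraic multiplicity 6).

For λ = 0: rank(A) = 2, rank(A^2) = 0. The eigenspace has dimension 6 - 2 = 4, so there are 4 Jordan blocks; the rank sequence gives block sizes [2, 2, 1, 1].

Assembling the blocks gives the Jordan form J above.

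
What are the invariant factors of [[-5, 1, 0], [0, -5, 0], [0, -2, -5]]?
x + 5, (x + 5)^2

The Jordan structure of A has elementary divisors (x + 5)^2, (x + 5). Arranging the block sizes at each eigenvalue in decreasing order and taking row products gives the invariant factors.

Invariant factors (smallest first, each dividing the next): x + 5, (x + 5)^2.

Check: the last factor (x + 5)^2 is the minimal polynomial, and the product (x + 5)^3 is the characteristic polynomial.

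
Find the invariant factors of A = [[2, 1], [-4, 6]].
The Jordan structure of A has elementary divisors (x - 4)^2. Arranging the block sizes at each eigenvalue in decreasing order and taking row products gives the invariant factors.

Invariant factors (smallest first, each dividing the next): (x - 4)^2.

Check: the last factor (x - 4)^2 is the minimal polynomial, and the product (x - 4)^2 is the characteristic polynomial.

(x - 4)^2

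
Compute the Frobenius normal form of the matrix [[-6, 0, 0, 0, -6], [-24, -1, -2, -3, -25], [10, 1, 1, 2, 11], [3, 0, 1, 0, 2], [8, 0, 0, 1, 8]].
R = [[0, 0, 0, 0, -6], [1, 0, 0, 0, -4], [0, 1, 0, 0, 2], [0, 0, 1, 0, 3], [0, 0, 0, 1, 2]]

The invariant factors of A (the non-unit diagonal entries of the Smith normal form of xI - A over ℚ[x]) are (x - 3)(x + 1)(x^3 - 2), each dividing the next. The characteristic polynomial is their product, (x - 3)(x + 1)(x^3 - 2).

The rational canonical form is the block-diagonal matrix of companion matrices C(f_i):
R = [[0, 0, 0, 0, -6], [1, 0, 0, 0, -4], [0, 1, 0, 0, 2], [0, 0, 1, 0, 3], [0, 0, 0, 1, 2]].

Note the characteristic polynomial does not split into linear factors over ℚ, so A has no Jordan form over ℚ; the rational canonical form exists over any field.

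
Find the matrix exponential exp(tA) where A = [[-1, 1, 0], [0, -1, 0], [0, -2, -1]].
e^{tA} = [[e^{-t}, t*e^{-t}, 0], [0, e^{-t}, 0], [0, -2*t*e^{-t}, e^{-t}]]

A has Jordan form J = [[-1, 1, 0], [0, -1, 0], [0, 0, -1]] with A = PJP^{-1}, so e^{tA} = P e^{tJ} P^{-1}.

For a Jordan block J_k(λ), e^{tJ_k(λ)} = e^{λt} · (I + tN + t^2 N^2/2! + ... + t^{k-1} N^{k-1}/(k-1)!) where N is the nilpotent superdiagonal part.

Assembling the blocks and conjugating back gives the entries of e^{tA} as shown above.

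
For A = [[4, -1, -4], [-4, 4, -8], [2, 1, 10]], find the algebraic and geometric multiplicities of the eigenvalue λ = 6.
algebraic multiplicity 3, geometric multiplicity 2

The characteristic polynomial is (x - 6)^3, so the factor x - 6 appears with exponent 3: the algebraic multiplicity is 3.

rank(A - 6I) = 1, so the eigenspace has dimension 3 - 1 = 2: the geometric multiplicity is 2.

Since 2 < 3, A is not diagonalizable.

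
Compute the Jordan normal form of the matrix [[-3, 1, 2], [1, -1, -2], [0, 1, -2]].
J = [[-2, 1, 0], [0, -2, 1], [0, 0, -2]]

The characteristic polynomial is det(xI - A) = (x + 2)^3, so the eigenvalues are -2 (algebraic multiplicity 3).

For λ = -2: rank(A + 2I) = 2, rank((A + 2I)^2) = 1, rank((A + 2I)^3) = 0. The eigenspace has dimension 3 - 2 = 1, so there is 1 Jordan block; the rank sequence gives block sizes [3].

Assembling the blocks gives the Jordan form J above.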